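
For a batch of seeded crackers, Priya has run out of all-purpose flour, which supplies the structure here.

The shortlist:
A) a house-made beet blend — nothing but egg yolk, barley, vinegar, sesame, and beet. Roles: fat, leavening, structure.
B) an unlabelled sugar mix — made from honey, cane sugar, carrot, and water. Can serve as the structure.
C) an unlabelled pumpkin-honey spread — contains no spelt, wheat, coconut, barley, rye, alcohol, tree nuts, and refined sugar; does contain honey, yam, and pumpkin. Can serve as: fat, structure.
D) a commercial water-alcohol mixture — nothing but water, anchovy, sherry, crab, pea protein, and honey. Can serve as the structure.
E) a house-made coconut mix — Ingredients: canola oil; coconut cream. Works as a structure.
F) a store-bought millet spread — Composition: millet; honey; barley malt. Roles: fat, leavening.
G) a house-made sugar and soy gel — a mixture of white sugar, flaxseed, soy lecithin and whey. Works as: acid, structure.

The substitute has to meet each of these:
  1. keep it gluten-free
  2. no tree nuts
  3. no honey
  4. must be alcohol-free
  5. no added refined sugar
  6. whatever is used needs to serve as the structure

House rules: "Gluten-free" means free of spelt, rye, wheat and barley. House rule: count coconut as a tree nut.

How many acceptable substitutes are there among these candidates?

0

A: has barley, so not gluten-free — reject
B: has cane sugar, so not no-added-sugar; has honey, so not honey-free — no
C: has honey, so not honey-free — out
D: has honey, so not honey-free; has sherry, so not alcohol-free — reject
E: has coconut cream, so not tree-nut-free — reject
F: not usable as a structure; has barley malt, so not gluten-free (and 1 more) — no
G: has white sugar, so not no-added-sugar — out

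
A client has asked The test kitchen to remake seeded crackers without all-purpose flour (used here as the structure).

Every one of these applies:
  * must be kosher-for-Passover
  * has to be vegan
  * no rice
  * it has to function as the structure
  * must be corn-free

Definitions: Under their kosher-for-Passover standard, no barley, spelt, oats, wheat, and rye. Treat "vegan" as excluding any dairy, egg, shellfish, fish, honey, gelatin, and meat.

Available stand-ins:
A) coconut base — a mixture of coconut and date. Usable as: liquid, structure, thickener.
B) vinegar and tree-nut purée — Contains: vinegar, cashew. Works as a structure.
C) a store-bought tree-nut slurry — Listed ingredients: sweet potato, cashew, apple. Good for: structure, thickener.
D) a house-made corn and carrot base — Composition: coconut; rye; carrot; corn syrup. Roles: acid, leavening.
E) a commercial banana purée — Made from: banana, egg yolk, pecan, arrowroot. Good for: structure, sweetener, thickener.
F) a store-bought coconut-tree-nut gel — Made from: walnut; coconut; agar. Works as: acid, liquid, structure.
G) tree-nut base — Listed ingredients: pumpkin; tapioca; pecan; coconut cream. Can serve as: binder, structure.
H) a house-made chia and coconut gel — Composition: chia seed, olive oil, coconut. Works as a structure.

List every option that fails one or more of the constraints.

A: every rule checks out — valid
B: only cashew and vinegar; none excluded — keep
C: every rule checks out — valid
D: not usable as a structure; has rye, so not kosher-for-Passover (and 1 more) — reject
E: has egg yolk, so not vegan — out
F: nothing on the exclusion list — valid
G: every rule checks out — OK
H: nothing on the exclusion list — OK

D, E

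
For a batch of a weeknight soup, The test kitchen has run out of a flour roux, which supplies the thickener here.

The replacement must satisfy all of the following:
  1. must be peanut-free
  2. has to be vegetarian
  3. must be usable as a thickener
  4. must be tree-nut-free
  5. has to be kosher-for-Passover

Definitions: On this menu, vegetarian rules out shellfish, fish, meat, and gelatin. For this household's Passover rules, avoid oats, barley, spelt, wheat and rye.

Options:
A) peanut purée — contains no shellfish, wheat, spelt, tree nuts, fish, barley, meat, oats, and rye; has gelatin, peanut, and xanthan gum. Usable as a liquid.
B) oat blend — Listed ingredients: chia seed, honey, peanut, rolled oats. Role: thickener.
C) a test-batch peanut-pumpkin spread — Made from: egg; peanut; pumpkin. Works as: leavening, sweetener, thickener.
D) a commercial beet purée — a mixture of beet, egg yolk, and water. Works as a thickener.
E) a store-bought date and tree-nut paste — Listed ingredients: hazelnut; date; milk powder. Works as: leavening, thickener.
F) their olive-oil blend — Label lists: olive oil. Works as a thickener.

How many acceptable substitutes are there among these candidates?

A: not usable as a thickener; has gelatin, so not vegetarian (and 1 more) — reject
B: has rolled oats, so not kosher-for-Passover; has peanut, so not peanut-free — reject
C: has peanut, so not peanut-free — reject
D: every rule checks out — keep
E: has hazelnut, so not tree-nut-free — out
F: kosher-for-Passover, vegetarian — valid

2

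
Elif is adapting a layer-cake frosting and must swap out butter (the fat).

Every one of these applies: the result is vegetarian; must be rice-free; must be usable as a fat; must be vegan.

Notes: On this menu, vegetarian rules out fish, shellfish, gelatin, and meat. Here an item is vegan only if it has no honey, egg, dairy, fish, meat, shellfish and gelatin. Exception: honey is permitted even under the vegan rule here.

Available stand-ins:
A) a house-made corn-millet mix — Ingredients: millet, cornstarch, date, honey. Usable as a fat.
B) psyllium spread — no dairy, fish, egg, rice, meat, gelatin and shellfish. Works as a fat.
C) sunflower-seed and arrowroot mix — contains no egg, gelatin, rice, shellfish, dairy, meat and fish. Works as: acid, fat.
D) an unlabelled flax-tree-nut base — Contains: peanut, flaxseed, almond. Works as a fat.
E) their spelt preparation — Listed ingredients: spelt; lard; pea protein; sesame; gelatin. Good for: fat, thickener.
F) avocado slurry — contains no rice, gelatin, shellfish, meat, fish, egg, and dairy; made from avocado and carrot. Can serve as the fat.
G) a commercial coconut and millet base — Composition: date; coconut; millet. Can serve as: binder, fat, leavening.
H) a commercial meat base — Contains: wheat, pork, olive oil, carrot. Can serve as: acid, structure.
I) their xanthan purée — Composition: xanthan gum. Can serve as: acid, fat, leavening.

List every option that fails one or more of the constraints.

A: honey is permitted under the vegan carve-out; nothing else excluded — OK
B: every rule checks out — OK
C: vegetarian, vegan — keep
D: works as a fat, vegan, no rice — valid
E: has gelatin, so not vegetarian; has gelatin, so not vegan — out
F: every rule checks out — valid
G: all constraints satisfied — valid
H: not usable as a fat; has pork, so not vegetarian (and 1 more) — out
I: only xanthan gum; none excluded — OK

E, H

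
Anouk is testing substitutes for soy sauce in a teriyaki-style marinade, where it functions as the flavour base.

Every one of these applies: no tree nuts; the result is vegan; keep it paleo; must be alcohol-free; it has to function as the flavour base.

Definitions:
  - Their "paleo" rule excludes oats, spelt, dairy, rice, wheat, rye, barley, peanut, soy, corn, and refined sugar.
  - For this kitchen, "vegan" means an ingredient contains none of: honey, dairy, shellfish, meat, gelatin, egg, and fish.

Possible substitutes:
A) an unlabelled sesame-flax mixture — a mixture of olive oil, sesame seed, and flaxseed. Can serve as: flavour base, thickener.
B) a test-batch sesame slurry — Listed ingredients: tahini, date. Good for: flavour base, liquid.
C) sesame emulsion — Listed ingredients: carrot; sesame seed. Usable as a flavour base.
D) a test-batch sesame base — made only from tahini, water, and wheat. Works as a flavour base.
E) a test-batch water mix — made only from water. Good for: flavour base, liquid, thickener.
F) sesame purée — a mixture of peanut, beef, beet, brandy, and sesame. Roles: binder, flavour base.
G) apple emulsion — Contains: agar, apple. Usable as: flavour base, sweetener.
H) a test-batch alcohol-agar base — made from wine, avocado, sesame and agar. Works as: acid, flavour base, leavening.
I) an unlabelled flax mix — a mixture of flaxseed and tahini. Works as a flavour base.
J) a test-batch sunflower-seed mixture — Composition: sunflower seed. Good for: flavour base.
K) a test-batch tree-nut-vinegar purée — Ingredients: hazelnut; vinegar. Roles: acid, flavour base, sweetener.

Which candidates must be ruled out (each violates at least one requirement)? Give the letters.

D, F, H, K

A: no tree nuts, paleo — OK
B: no alcohol, vegan — valid
C: every rule checks out — OK
D: has wheat, so not paleo — reject
E: works as a flavour base, vegan, no tree nuts — valid
F: has peanut, so not paleo; has beef, so not vegan (and 1 more) — out
G: every rule checks out — valid
H: has wine, so not alcohol-free — reject
I: only tahini and flaxseed; none excluded — valid
J: paleo, no alcohol — valid
K: has hazelnut, so not tree-nut-free — out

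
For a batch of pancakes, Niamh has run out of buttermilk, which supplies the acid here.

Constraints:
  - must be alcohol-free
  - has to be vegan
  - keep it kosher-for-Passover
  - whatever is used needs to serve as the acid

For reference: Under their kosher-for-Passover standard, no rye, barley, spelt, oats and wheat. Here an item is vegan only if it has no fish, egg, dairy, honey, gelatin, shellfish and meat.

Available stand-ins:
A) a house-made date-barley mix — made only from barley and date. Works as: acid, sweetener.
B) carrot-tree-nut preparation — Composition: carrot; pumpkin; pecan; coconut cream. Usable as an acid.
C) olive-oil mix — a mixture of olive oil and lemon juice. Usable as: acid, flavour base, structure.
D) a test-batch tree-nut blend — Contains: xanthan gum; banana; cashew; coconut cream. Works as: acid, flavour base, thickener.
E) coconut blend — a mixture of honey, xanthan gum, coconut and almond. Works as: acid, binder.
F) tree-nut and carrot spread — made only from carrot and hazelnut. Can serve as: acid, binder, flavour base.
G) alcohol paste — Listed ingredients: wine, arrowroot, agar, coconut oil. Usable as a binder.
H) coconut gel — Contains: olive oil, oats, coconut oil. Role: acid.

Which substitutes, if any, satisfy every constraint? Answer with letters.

B, C, D, F

A: has barley, so not kosher-for-Passover — reject
B: nothing on the exclusion list — valid
C: every rule checks out — OK
D: works as an acid, kosher-for-Passover, no alcohol — valid
E: has honey, so not vegan — reject
F: only hazelnut and carrot; none excluded — valid
G: not usable as an acid; has wine, so not alcohol-free — reject
H: has oats, so not kosher-for-Passover — reject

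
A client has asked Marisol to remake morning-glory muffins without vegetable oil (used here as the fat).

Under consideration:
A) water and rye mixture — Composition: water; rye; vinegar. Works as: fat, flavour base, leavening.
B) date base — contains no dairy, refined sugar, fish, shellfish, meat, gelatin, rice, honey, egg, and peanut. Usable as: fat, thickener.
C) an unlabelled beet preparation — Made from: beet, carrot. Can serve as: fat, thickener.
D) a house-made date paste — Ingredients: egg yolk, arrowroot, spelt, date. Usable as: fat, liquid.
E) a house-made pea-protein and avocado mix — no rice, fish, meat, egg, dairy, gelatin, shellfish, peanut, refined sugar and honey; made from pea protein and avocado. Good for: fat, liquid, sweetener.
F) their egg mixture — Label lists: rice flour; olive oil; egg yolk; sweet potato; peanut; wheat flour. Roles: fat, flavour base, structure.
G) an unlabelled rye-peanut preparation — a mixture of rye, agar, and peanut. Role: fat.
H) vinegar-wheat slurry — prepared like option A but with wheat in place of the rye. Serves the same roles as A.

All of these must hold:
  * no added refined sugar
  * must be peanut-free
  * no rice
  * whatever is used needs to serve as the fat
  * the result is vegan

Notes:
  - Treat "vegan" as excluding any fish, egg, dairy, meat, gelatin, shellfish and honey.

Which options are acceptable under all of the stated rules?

A, B, C, E, H

A: no rice, no peanut — OK
B: no peanut, vegan — keep
C: only carrot and beet; none excluded — OK
D: has egg yolk, so not vegan — out
E: nothing on the exclusion list — keep
F: has egg yolk, so not vegan; has rice flour, so not rice-free (and 1 more) — reject
G: has peanut, so not peanut-free — out
H: works as a fat, vegan, no peanut — valid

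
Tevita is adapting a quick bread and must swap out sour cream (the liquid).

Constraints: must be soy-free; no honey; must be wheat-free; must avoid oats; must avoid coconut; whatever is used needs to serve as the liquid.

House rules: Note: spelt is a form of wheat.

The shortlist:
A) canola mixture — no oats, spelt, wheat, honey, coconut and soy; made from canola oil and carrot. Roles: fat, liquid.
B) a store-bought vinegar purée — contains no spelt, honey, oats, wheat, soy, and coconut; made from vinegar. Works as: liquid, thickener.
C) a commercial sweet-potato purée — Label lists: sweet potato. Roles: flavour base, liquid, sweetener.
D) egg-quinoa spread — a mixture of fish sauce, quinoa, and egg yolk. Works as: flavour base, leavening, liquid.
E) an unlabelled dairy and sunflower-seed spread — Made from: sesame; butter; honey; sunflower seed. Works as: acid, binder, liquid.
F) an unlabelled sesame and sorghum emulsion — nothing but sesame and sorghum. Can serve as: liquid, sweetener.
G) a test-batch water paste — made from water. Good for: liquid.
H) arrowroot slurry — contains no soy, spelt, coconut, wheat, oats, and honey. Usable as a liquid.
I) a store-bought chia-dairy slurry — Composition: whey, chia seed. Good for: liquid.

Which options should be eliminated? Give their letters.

E

A: all constraints satisfied — valid
B: nothing on the exclusion list — valid
C: only sweet potato; none excluded — OK
D: works as a liquid, no honey, wheat-free — OK
E: has honey, so not honey-free — reject
F: no coconut, no soy — OK
G: only water; none excluded — valid
H: works as a liquid, no soy, wheat-free — keep
I: every rule checks out — OK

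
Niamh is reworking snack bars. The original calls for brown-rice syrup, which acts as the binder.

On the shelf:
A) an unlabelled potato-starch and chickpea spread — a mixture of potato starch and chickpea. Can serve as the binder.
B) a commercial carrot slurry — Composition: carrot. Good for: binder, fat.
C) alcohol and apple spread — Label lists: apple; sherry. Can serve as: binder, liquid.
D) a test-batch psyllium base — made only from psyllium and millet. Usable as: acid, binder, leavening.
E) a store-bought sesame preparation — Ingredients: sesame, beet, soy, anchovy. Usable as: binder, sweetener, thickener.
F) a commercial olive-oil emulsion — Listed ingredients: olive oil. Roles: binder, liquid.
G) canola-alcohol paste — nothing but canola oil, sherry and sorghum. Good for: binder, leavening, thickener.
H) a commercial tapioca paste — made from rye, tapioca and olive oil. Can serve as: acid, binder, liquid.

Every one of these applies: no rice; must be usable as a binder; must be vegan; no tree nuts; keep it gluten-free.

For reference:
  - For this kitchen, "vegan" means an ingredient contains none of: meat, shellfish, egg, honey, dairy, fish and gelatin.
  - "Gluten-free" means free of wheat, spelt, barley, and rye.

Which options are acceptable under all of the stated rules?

A: only chickpea and potato starch; none excluded — keep
B: only carrot; none excluded — keep
C: only sherry and apple; none excluded — valid
D: only psyllium and millet; none excluded — valid
E: has anchovy, so not vegan — reject
F: all constraints satisfied — valid
G: only sherry, canola oil and sorghum; none excluded — OK
H: has rye, so not gluten-free — no

A, B, C, D, F, G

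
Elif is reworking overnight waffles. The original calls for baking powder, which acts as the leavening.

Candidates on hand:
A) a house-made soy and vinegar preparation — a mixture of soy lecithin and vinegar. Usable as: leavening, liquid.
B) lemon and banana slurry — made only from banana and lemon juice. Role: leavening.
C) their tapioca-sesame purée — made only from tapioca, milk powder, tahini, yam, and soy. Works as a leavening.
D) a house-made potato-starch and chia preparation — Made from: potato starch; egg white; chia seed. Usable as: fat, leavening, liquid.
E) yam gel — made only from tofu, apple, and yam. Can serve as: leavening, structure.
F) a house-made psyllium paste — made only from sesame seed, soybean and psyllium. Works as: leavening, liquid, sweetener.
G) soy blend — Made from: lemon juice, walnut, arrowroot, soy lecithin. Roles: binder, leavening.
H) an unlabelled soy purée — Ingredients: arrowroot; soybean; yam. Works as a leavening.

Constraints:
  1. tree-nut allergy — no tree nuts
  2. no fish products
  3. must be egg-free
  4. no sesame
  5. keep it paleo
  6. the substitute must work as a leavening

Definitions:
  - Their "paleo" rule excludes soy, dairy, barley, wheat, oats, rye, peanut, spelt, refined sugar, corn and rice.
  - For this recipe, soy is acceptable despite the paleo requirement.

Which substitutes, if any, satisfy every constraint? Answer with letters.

A, B, E, H

A: soy is permitted under the paleo carve-out; nothing else excluded — OK
B: works as a leavening, paleo, no fish — keep
C: has milk powder, so not paleo; has tahini, so not sesame-free — reject
D: has egg white, so not egg-free — out
E: soy is permitted under the paleo carve-out; nothing else excluded — OK
F: has sesame seed, so not sesame-free — no
G: has walnut, so not tree-nut-free — reject
H: soy is permitted under the paleo carve-out; nothing else excluded — OK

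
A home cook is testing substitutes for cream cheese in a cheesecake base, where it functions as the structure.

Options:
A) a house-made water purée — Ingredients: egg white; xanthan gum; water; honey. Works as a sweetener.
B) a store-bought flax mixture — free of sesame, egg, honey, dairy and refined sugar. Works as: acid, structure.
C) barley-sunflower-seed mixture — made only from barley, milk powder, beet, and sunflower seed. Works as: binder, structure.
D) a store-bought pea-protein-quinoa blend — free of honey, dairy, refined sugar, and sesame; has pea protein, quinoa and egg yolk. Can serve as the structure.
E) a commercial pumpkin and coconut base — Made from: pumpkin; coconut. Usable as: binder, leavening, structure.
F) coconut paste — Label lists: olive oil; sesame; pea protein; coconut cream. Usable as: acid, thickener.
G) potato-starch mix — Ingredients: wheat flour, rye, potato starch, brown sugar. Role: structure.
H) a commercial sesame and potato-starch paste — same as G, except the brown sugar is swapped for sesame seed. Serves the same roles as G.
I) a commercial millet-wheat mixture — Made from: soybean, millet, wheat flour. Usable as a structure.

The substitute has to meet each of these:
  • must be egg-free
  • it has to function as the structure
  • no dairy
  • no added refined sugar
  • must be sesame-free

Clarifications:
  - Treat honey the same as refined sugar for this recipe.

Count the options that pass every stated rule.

3

A: not usable as a structure; has honey, so not no-added-sugar (and 1 more) — out
B: works as a structure, no dairy, no sesame — valid
C: has milk powder, so not dairy-free — no
D: has egg yolk, so not egg-free — no
E: works as a structure, no-added-sugar, no egg — valid
F: not usable as a structure; has sesame, so not sesame-free — reject
G: has brown sugar, so not no-added-sugar — out
H: has sesame seed, so not sesame-free — reject
I: only soybean, wheat flour and millet; none excluded — OK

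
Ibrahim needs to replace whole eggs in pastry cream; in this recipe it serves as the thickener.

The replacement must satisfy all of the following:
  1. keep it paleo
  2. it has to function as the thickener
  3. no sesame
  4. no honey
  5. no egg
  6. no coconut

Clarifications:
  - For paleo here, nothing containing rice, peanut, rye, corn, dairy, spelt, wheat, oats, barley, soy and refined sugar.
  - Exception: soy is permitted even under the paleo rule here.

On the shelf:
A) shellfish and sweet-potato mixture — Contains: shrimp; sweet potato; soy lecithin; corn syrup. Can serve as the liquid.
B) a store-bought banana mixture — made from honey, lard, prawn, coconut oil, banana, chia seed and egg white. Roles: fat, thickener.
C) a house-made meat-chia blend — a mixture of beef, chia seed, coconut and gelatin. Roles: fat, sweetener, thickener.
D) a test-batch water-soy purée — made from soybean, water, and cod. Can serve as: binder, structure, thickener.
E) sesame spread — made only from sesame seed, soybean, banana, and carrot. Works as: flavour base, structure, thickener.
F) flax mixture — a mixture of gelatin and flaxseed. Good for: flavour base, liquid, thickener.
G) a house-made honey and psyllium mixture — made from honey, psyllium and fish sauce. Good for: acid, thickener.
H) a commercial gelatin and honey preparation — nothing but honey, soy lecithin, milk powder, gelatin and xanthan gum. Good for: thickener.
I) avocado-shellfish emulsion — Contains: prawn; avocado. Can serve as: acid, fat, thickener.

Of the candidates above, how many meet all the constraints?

3

A: not usable as a thickener; has corn syrup, so not paleo — reject
B: has egg white, so not egg-free; has coconut oil, so not coconut-free (and 1 more) — no
C: has coconut, so not coconut-free — out
D: soy is permitted under the paleo carve-out; nothing else excluded — keep
E: has sesame seed, so not sesame-free — reject
F: only gelatin and flaxseed; none excluded — keep
G: has honey, so not honey-free — reject
H: has milk powder, so not paleo; has honey, so not honey-free — no
I: works as a thickener, no coconut, no honey — keep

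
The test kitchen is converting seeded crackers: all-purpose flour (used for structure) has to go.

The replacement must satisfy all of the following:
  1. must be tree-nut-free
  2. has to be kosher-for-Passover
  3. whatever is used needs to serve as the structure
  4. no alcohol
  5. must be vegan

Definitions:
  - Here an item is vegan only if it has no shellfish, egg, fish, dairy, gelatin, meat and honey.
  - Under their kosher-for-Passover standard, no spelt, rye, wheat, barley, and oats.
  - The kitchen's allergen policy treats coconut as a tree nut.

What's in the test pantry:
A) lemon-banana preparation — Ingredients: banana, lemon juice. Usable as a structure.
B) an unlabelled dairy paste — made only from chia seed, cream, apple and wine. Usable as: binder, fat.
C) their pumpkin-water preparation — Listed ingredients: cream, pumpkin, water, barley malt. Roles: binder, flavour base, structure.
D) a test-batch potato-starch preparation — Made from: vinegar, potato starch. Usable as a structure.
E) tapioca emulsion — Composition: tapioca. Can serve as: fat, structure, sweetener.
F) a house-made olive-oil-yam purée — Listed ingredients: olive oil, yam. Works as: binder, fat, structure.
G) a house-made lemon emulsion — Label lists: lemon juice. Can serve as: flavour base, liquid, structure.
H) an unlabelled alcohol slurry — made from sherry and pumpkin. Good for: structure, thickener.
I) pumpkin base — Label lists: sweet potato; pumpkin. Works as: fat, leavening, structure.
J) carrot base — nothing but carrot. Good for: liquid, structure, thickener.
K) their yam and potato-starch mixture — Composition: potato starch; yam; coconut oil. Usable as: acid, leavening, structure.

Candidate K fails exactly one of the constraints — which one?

usable as a structure: satisfied
vegan: satisfied
kosher-for-Passover: satisfied
alcohol-free: satisfied
tree-nut-free: has coconut oil — fails

tree-nut-free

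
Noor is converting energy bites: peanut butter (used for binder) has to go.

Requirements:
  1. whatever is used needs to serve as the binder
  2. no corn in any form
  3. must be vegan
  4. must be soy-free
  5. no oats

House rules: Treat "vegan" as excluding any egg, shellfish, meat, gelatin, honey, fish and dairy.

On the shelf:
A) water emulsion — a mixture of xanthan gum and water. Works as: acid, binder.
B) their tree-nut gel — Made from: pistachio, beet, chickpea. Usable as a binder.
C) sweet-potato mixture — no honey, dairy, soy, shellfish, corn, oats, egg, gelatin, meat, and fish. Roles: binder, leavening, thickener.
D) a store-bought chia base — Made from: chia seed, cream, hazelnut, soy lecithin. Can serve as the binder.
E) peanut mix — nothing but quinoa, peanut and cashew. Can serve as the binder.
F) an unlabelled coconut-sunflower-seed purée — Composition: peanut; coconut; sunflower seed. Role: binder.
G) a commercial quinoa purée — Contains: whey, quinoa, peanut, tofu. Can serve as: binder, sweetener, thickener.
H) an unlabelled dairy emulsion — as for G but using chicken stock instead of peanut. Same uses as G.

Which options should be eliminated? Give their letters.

D, G, H

A: every rule checks out — valid
B: all constraints satisfied — OK
C: works as a binder, no soy, no corn — OK
D: has cream, so not vegan; has soy lecithin, so not soy-free — out
E: all constraints satisfied — OK
F: nothing on the exclusion list — keep
G: has whey, so not vegan; has tofu, so not soy-free — no
H: has whey, so not vegan; has tofu, so not soy-free — reject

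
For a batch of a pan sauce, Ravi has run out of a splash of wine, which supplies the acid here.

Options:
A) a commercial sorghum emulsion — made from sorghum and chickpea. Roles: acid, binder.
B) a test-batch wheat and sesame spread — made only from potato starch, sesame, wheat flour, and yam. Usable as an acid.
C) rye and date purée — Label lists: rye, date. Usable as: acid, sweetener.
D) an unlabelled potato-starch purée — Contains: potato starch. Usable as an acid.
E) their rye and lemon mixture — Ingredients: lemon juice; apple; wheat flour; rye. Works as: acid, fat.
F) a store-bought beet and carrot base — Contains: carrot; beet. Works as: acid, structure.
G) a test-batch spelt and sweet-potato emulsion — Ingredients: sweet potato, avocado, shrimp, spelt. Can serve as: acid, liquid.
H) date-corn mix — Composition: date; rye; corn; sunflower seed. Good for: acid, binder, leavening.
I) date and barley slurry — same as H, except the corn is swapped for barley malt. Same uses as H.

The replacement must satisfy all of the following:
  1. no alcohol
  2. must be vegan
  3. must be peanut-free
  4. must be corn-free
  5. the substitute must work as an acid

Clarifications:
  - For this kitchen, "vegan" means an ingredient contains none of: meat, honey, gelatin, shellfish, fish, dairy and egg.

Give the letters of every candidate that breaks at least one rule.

G, H

A: only sorghum and chickpea; none excluded — keep
B: sesame and wheat flour etc. — none of it excluded — keep
C: no corn, vegan — OK
D: works as an acid, vegan, no alcohol — OK
E: all constraints satisfied — valid
F: only beet and carrot; none excluded — valid
G: has shrimp, so not vegan — no
H: has corn, so not corn-free — out
I: vegan, no corn — OK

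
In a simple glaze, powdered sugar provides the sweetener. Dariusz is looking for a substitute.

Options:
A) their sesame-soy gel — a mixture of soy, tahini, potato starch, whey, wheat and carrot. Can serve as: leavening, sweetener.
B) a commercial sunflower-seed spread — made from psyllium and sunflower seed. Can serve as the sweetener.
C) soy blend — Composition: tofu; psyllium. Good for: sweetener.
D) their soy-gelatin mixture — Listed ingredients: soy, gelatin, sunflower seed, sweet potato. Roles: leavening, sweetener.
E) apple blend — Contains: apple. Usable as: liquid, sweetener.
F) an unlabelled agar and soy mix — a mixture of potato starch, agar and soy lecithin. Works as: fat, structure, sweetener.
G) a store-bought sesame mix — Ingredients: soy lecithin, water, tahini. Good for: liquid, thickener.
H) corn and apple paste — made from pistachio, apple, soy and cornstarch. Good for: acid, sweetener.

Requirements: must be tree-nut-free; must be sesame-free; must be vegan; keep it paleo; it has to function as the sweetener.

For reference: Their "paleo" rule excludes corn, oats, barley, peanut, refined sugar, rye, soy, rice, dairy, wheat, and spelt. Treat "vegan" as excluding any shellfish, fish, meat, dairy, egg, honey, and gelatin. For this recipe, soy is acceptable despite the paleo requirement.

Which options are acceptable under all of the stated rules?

A: has whey, so not paleo; has whey, so not vegan (and 1 more) — no
B: works as a sweetener, vegan, no tree nuts — keep
C: soy is permitted under the paleo carve-out; nothing else excluded — keep
D: has gelatin, so not vegan — out
E: no sesame, vegan — OK
F: soy is permitted under the paleo carve-out; nothing else excluded — keep
G: not usable as a sweetener; has tahini, so not sesame-free — reject
H: has cornstarch, so not paleo; has pistachio, so not tree-nut-free — out

B, C, E, F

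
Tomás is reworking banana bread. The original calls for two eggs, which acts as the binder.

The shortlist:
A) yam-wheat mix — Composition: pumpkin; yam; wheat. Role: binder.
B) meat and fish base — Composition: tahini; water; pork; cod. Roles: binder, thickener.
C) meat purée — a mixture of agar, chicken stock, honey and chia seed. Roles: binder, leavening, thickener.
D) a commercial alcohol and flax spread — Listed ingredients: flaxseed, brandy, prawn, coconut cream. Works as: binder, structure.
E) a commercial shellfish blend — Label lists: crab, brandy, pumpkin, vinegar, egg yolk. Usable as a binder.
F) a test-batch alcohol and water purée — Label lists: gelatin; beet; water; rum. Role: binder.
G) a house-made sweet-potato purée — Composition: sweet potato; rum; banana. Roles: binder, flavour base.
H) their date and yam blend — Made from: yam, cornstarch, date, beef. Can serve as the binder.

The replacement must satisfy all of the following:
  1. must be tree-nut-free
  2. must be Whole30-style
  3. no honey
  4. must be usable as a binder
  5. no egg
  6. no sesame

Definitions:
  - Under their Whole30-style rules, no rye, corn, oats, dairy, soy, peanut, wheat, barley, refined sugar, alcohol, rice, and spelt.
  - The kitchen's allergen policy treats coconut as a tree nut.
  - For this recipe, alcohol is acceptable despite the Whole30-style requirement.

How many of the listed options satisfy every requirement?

2

A: has wheat, so not Whole30-style — no
B: has tahini, so not sesame-free — no
C: has honey, so not honey-free — no
D: has coconut cream, so not tree-nut-free — no
E: has egg yolk, so not egg-free — reject
F: alcohol is permitted under the Whole30-style carve-out; nothing else excluded — keep
G: alcohol is permitted under the Whole30-style carve-out; nothing else excluded — OK
H: has cornstarch, so not Whole30-style — out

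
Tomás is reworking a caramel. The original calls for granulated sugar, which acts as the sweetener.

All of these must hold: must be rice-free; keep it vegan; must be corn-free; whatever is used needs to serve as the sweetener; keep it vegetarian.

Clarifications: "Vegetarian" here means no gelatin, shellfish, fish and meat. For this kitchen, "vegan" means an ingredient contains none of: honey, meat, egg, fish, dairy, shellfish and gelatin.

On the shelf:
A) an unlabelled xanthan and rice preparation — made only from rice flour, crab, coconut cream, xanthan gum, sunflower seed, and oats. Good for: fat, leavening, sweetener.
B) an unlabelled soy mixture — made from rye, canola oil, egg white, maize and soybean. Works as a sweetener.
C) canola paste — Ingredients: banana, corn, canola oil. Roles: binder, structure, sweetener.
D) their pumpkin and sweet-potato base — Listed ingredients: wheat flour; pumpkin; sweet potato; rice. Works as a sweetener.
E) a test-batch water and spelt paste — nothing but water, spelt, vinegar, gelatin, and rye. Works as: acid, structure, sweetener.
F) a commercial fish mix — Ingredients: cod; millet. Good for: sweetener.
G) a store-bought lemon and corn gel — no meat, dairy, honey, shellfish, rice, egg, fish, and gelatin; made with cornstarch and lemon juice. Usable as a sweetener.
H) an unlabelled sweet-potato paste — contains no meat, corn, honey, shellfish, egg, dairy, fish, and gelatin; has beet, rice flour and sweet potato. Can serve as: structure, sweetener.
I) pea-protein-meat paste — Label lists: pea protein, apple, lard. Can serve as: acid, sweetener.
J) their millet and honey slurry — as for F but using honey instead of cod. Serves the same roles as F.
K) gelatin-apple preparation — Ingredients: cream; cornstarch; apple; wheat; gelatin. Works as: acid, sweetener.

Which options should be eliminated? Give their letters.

A, B, C, D, E, F, G, H, I, J, K

A: has crab, so not vegetarian; has crab, so not vegan (and 1 more) — out
B: has egg white, so not vegan; has maize, so not corn-free — reject
C: has corn, so not corn-free — no
D: has rice, so not rice-free — reject
E: has gelatin, so not vegetarian; has gelatin, so not vegan — reject
F: has cod, so not vegetarian; has cod, so not vegan — no
G: has cornstarch, so not corn-free — no
H: has rice flour, so not rice-free — reject
I: has lard, so not vegetarian; has lard, so not vegan — no
J: has honey, so not vegan — out
K: has gelatin, so not vegetarian; has cream, so not vegan (and 1 more) — out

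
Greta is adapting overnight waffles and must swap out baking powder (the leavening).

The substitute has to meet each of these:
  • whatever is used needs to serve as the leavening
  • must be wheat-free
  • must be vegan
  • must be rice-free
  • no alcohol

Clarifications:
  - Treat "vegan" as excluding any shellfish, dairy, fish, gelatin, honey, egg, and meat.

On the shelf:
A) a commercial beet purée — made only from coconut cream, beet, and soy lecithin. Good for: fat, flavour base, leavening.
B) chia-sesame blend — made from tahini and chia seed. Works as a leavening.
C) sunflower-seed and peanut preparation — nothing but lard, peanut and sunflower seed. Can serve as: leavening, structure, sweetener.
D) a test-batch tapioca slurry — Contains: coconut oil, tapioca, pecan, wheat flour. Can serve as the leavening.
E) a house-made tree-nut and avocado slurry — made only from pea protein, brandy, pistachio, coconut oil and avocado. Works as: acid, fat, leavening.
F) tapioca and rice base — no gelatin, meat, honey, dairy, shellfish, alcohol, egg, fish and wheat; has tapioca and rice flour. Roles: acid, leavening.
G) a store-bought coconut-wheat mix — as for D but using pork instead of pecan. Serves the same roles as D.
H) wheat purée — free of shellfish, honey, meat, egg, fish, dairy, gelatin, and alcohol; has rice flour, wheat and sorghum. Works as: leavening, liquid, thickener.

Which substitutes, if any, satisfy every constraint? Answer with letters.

A: no wheat, no alcohol — valid
B: nothing on the exclusion list — OK
C: has lard, so not vegan — no
D: has wheat flour, so not wheat-free — out
E: has brandy, so not alcohol-free — no
F: has rice flour, so not rice-free — reject
G: has pork, so not vegan; has wheat flour, so not wheat-free — out
H: has wheat, so not wheat-free; has rice flour, so not rice-free — reject

A, B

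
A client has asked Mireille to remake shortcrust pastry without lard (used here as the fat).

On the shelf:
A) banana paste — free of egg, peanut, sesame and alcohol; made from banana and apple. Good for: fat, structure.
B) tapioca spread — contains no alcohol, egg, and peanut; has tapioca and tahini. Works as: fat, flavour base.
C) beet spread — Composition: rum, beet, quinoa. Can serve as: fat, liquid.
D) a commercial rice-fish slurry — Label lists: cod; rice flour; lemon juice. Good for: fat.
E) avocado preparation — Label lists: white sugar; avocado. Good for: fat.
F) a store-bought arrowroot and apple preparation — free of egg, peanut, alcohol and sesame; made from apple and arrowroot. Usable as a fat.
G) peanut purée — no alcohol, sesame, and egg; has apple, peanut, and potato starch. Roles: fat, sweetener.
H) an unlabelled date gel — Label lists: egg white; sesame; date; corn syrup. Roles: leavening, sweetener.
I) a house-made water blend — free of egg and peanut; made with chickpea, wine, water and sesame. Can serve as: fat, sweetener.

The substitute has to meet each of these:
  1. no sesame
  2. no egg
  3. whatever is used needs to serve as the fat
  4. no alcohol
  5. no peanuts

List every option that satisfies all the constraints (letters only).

A: works as a fat, no alcohol, no sesame — OK
B: has tahini, so not sesame-free — reject
C: has rum, so not alcohol-free — reject
D: only cod, rice flour, and lemon juice; none excluded — valid
E: no alcohol, no sesame — valid
F: no alcohol, no sesame — keep
G: has peanut, so not peanut-free — reject
H: not usable as a fat; has sesame, so not sesame-free (and 1 more) — no
I: has sesame, so not sesame-free; has wine, so not alcohol-free — no

A, D, E, F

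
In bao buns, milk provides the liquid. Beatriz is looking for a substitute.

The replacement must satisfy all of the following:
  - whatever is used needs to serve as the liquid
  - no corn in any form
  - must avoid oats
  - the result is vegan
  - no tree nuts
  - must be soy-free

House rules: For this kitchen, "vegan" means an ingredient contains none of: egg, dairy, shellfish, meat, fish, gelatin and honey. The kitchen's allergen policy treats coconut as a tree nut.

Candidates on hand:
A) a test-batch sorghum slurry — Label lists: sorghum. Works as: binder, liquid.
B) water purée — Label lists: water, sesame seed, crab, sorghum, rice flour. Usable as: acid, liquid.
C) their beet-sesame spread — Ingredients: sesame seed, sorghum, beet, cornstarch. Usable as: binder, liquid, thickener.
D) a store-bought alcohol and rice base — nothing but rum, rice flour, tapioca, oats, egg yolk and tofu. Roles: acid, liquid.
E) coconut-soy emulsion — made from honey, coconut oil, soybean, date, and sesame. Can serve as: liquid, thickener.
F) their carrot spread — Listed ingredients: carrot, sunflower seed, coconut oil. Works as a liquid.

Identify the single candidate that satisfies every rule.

A

A: tree-nut-free, no soy — valid
B: has crab, so not vegan — no
C: has cornstarch, so not corn-free — out
D: has egg yolk, so not vegan; has oats, so not oat-free (and 1 more) — reject
E: has honey, so not vegan; has soybean, so not soy-free (and 1 more) — out
F: has coconut oil, so not tree-nut-free — no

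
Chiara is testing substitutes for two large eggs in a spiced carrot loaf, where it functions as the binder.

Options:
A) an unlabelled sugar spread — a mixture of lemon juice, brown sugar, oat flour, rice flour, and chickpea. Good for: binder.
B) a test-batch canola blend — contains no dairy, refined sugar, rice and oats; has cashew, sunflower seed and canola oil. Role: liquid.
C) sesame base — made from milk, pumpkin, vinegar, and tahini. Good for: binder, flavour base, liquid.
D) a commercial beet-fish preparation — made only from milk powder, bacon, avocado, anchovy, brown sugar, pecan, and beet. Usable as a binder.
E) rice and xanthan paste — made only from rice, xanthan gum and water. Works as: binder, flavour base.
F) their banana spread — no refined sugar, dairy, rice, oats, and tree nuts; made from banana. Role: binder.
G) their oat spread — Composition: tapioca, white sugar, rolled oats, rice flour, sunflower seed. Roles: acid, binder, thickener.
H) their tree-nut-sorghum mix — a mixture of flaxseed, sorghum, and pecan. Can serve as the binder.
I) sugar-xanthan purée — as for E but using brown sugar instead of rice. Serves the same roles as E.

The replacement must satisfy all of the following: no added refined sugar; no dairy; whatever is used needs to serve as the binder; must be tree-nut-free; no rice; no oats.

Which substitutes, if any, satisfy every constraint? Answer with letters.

A: has oat flour, so not oat-free; has brown sugar, so not no-added-sugar (and 1 more) — out
B: not usable as a binder; has cashew, so not tree-nut-free — out
C: has milk, so not dairy-free — out
D: has pecan, so not tree-nut-free; has milk powder, so not dairy-free (and 1 more) — no
E: has rice, so not rice-free — reject
F: works as a binder, no refined sugar, no rice — valid
G: has rolled oats, so not oat-free; has white sugar, so not no-added-sugar (and 1 more) — no
H: has pecan, so not tree-nut-free — reject
I: has brown sugar, so not no-added-sugar — reject

F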